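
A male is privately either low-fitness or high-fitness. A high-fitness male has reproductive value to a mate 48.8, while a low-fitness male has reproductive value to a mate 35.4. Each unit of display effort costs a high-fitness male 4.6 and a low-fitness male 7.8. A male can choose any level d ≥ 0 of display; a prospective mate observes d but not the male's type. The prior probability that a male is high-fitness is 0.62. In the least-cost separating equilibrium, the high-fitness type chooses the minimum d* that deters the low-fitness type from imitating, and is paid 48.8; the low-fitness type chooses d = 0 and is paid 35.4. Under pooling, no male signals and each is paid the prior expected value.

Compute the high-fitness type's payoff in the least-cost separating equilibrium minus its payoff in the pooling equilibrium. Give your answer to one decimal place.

Least-cost separating signal: d* solves 35.4 = 48.8 − 7.8·d*, so d* = (48.8 − 35.4)/7.8 ≈ 1.7179.
High-fitness type's separating payoff: 48.8 − 4.6 × d* = 48.8 − 4.6 × (48.8 − 35.4)/7.8 = 48.8 − 61.64/7.8 ≈ 40.897.
Pooling payoff: 0.62 × 48.8 + 0.38 × 35.4 = 43.708.
Difference: 40.897 − 43.708 = -2.811, i.e. -2.8 to one decimal place.
The high-fitness type would prefer the pooling outcome.

-2.8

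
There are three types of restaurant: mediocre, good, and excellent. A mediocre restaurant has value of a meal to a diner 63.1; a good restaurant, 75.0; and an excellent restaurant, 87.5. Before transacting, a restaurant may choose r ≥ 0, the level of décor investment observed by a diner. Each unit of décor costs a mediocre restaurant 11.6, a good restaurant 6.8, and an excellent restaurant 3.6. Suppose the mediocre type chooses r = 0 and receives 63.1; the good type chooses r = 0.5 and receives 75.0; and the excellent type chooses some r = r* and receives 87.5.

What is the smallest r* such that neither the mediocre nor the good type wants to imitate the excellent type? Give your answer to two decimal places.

2.34

Mediocre type (on-path payoff 63.1) won't mimic when 63.1 ≥ 87.5 − 11.6·r*, i.e. r* ≥ 2.10.
Good type (on-path payoff 75.0 − 6.8×0.5 = 71.6) won't mimic when 71.6 ≥ 87.5 − 6.8·r*, i.e. r* ≥ 2.34.
Both must hold, so r* = max(2.10, 2.34) = 2.34. The good type's constraint binds.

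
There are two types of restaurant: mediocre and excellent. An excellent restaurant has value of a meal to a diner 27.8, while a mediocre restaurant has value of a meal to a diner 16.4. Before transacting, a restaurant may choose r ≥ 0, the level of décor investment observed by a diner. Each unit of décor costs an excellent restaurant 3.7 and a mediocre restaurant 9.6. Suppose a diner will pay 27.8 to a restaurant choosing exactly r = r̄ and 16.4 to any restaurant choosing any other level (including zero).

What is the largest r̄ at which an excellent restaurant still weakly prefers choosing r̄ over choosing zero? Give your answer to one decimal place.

Choosing r̄ yields the excellent type 27.8 − 3.7·r̄; choosing zero yields 16.4.
The excellent type is indifferent at 27.8 − 3.7·r̄ = 16.4, i.e. r̄ = (27.8 − 16.4) / 3.7 ≈ 3.1.
For any r̄ above 3.1 the excellent type would rather pool at zero, so separation collapses.

3.1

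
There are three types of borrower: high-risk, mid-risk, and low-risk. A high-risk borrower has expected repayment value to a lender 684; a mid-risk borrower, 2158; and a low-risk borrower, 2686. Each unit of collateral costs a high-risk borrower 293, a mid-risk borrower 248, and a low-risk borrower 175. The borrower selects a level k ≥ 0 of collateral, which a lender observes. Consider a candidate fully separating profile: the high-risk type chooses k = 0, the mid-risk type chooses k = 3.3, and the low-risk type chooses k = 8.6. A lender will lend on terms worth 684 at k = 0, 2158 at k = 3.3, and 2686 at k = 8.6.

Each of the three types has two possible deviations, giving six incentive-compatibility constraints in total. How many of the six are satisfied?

4

High-risk (own payoff 684): to k=3.3 gives 2158 − 293×3.3 = 1191.1 → profitable ✗; to k=8.6 gives 2686 − 293×8.6 = 166.2 → no gain ✓.
Mid-risk (own payoff 2158 − 248×3.3 = 1339.6): to k=0 gives 684 → no gain ✓; to k=8.6 gives 2686 − 248×8.6 = 553.2 → no gain ✓.
Low-risk (own payoff 2686 − 175×8.6 = 1181): to k=0 gives 684 → no gain ✓; to k=3.3 gives 2158 − 175×3.3 = 1580.5 → profitable ✗.
4 of the 6 constraints hold; not an equilibrium.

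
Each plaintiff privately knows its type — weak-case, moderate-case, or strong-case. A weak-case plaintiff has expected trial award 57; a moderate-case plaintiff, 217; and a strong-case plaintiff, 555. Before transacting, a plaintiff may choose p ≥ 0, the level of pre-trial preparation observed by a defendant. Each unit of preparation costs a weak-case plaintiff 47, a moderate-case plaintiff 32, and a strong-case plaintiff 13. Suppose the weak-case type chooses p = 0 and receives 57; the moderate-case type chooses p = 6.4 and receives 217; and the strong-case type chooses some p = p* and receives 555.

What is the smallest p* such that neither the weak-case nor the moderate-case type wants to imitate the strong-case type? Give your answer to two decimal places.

Moderate-case type (on-path payoff 217 − 32×6.4 = 12.2) won't mimic when 12.2 ≥ 555 − 32·p*, i.e. p* ≥ 16.96.
Weak-case type (on-path payoff 57) won't mimic when 57 ≥ 555 − 47·p*, i.e. p* ≥ 10.60.
Both must hold, so p* = max(10.60, 16.96) = 16.96. The moderate-case type's constraint binds.

16.96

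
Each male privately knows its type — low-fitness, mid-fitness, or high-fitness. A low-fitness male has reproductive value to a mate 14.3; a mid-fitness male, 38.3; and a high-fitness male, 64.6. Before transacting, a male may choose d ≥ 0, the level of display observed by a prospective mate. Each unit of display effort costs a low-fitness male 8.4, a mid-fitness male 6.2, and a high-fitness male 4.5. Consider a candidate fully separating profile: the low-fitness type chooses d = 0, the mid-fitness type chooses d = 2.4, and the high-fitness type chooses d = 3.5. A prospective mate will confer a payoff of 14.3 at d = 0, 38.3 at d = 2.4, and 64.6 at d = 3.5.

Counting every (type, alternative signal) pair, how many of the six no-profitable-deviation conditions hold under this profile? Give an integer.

High-fitness (own payoff 64.6 − 4.5×3.5 = 48.85): to d=0 gives 14.3 → no gain ✓; to d=2.4 gives 38.3 − 4.5×2.4 = 27.5 → no gain ✓.
Low-fitness (own payoff 14.3): to d=2.4 gives 38.3 − 8.4×2.4 = 18.14 → profitable ✗; to d=3.5 gives 64.6 − 8.4×3.5 = 35.2 → profitable ✗.
Mid-fitness (own payoff 38.3 − 6.2×2.4 = 23.42): to d=0 gives 14.3 → no gain ✓; to d=3.5 gives 64.6 − 6.2×3.5 = 42.9 → profitable ✗.
3 of the 6 constraints hold; not an equilibrium.

3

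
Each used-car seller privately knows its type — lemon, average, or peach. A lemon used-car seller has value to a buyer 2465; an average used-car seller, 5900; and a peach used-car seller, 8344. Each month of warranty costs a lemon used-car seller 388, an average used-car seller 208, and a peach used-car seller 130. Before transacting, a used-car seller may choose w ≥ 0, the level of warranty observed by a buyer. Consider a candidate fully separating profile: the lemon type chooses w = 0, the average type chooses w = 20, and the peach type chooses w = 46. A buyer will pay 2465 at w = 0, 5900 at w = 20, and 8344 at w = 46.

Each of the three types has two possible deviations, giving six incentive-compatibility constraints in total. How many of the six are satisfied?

3

Average (own payoff 5900 − 208×20 = 1740): to w=0 gives 2465 → profitable ✗; to w=46 gives 8344 − 208×46 = -1224 → no gain ✓.
Lemon (own payoff 2465): to w=20 gives 5900 − 388×20 = -1860 → no gain ✓; to w=46 gives 8344 − 388×46 = -9504 → no gain ✓.
Peach (own payoff 8344 − 130×46 = 2364): to w=0 gives 2465 → profitable ✗; to w=20 gives 5900 − 130×20 = 3300 → profitable ✗.
3 of the 6 constraints hold; not an equilibrium.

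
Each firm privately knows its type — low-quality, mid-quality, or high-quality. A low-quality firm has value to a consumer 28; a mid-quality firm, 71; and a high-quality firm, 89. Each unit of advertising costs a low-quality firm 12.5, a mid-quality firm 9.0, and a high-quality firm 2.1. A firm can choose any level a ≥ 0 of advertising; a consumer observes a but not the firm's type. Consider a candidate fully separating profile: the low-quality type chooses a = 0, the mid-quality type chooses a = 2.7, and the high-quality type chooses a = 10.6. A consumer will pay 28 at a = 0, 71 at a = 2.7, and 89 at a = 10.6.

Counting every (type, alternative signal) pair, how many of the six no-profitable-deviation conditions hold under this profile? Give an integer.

Low-quality (own payoff 28): to a=2.7 gives 71 − 12.5×2.7 = 37.25 → profitable ✗; to a=10.6 gives 89 − 12.5×10.6 = -43.5 → no gain ✓.
Mid-quality (own payoff 71 − 9.0×2.7 = 46.7): to a=0 gives 28 → no gain ✓; to a=10.6 gives 89 − 9.0×10.6 = -6.4 → no gain ✓.
High-quality (own payoff 89 − 2.1×10.6 = 66.74): to a=0 gives 28 → no gain ✓; to a=2.7 gives 71 − 2.1×2.7 = 65.33 → no gain ✓.
5 of the 6 constraints hold; not an equilibrium.

5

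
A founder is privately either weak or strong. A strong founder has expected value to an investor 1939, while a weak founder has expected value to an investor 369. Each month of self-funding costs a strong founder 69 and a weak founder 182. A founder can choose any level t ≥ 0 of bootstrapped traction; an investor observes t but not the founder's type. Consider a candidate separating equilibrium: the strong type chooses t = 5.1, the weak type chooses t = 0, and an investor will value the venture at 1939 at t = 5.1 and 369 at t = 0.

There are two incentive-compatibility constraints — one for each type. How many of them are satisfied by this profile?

Weak type: stay at 0 → 369; mimic → 1939 − 182 × 5.1 = 1010.8. IC fails (369 < 1010.8).
Strong type: signal → 1939 − 69 × 5.1 = 1587.1; deviate to 0 → 369. IC holds (1587.1 ≥ 369).
1 of 2 constraints hold, so this profile is not an equilibrium.

1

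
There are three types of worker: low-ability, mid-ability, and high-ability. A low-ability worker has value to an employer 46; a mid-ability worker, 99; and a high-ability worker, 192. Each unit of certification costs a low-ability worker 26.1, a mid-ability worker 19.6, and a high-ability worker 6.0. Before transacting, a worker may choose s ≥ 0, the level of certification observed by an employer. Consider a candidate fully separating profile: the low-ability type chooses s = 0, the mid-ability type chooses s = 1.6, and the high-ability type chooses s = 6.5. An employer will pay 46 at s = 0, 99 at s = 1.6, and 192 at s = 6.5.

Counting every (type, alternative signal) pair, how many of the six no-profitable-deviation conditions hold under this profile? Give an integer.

Low-ability (own payoff 46): to s=1.6 gives 99 − 26.1×1.6 = 57.24 → profitable ✗; to s=6.5 gives 192 − 26.1×6.5 = 22.35 → no gain ✓.
Mid-ability (own payoff 99 − 19.6×1.6 = 67.64): to s=0 gives 46 → no gain ✓; to s=6.5 gives 192 − 19.6×6.5 = 64.6 → no gain ✓.
High-ability (own payoff 192 − 6.0×6.5 = 153): to s=0 gives 46 → no gain ✓; to s=1.6 gives 99 − 6.0×1.6 = 89.4 → no gain ✓.
5 of the 6 constraints hold; not an equilibrium.

5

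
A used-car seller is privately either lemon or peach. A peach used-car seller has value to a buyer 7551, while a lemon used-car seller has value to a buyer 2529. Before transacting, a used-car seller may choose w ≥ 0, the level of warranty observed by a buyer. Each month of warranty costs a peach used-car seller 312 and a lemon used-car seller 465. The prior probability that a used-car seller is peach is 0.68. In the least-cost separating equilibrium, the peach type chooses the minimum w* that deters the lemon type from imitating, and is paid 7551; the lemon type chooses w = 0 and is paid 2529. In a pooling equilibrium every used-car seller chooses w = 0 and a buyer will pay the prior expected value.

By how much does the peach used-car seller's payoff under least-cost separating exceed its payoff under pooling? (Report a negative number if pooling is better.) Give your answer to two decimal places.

-1762.56

Least-cost separating signal: w* solves 2529 = 7551 − 465·w*, so w* = (7551 − 2529)/465 = 10.8.
Peach type's separating payoff: 7551 − 312 × w* = 7551 − 312 × (7551 − 2529)/465 = 7551 − 1566864/465 = 4181.4.
Pooling payoff: 0.68 × 7551 + 0.32 × 2529 = 5943.96.
Difference: 4181.4 − 5943.96 = -1762.56.
The peach type would prefer the pooling outcome.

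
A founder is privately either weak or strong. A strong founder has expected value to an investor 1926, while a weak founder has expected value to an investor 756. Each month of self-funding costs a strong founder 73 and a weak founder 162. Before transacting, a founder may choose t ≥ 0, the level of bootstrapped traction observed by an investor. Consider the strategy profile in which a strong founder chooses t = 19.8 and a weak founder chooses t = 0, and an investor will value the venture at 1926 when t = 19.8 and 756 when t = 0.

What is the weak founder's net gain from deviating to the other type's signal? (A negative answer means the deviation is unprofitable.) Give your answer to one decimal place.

-2037.6

Playing t = 0 the weak founder receives 756.
Deviating to t = 19.8 brings payment 1926 at cost 162 × 19.8 = 3207.6, netting -1281.6.
Gain from deviating: -1281.6 − 756 = -2037.6.
The gain is negative, so the weak type's incentive-compatibility constraint is satisfied.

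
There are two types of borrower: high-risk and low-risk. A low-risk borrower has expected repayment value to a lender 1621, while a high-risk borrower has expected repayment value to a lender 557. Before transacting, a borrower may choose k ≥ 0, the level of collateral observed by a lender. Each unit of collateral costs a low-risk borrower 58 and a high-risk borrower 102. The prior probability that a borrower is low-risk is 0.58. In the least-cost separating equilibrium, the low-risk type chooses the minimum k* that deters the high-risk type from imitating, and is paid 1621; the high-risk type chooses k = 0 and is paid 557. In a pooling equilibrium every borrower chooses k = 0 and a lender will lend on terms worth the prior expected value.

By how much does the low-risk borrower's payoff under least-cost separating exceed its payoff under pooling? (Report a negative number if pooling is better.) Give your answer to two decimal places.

Least-cost separating signal: k* solves 557 = 1621 − 102·k*, so k* = (1621 − 557)/102 ≈ 10.4314.
Low-risk type's separating payoff: 1621 − 58 × k* = 1621 − 58 × (1621 − 557)/102 = 1621 − 61712/102 ≈ 1015.9804.
Pooling payoff: 0.58 × 1621 + 0.42 × 557 = 1174.12.
Difference: 1015.9804 − 1174.12 = -158.1396, i.e. -158.14 to two decimal places.
The low-risk type would prefer the pooling outcome.

-158.14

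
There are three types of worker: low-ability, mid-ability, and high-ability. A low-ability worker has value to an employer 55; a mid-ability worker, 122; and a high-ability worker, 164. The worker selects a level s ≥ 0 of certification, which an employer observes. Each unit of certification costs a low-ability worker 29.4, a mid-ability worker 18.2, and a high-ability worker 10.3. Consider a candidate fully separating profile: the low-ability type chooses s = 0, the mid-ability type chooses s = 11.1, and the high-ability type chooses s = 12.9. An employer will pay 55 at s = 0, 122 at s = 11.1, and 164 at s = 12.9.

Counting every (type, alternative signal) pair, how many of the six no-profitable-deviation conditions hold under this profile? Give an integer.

3

Mid-ability (own payoff 122 − 18.2×11.1 = -80.02): to s=0 gives 55 → profitable ✗; to s=12.9 gives 164 − 18.2×12.9 = -70.78 → profitable ✗.
High-ability (own payoff 164 − 10.3×12.9 = 31.13): to s=0 gives 55 → profitable ✗; to s=11.1 gives 122 − 10.3×11.1 = 7.67 → no gain ✓.
Low-ability (own payoff 55): to s=11.1 gives 122 − 29.4×11.1 = -204.34 → no gain ✓; to s=12.9 gives 164 − 29.4×12.9 = -215.26 → no gain ✓.
3 of the 6 constraints hold; not an equilibrium.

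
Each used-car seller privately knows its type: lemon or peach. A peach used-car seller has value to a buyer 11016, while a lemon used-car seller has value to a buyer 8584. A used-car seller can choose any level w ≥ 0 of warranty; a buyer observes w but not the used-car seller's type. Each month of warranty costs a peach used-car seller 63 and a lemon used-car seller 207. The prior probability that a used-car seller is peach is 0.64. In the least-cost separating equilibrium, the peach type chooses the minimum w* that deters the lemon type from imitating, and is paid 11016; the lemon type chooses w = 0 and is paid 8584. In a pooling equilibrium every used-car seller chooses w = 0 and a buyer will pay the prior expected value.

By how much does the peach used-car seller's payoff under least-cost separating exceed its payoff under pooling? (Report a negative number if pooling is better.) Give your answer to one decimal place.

Least-cost separating signal: w* solves 8584 = 11016 − 207·w*, so w* = (11016 − 8584)/207 ≈ 11.7488.
Peach type's separating payoff: 11016 − 63 × w* = 11016 − 63 × (11016 − 8584)/207 = 11016 − 153216/207 ≈ 10275.826.
Pooling payoff: 0.64 × 11016 + 0.36 × 8584 = 10140.48.
Difference: 10275.826 − 10140.48 = 135.346, i.e. 135.3 to one decimal place.
The peach type prefers to separate.

135.3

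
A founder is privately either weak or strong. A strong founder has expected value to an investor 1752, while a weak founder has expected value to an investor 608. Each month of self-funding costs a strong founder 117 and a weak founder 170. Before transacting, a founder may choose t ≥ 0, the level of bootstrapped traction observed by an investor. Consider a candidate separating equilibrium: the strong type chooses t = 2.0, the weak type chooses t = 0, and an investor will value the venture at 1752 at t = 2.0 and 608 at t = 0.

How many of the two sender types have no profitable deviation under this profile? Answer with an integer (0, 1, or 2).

Weak type: stay at 0 → 608; mimic → 1752 − 170 × 2.0 = 1412. IC fails (608 < 1412).
Strong type: signal → 1752 − 117 × 2.0 = 1518; deviate to 0 → 608. IC holds (1518 ≥ 608).
1 of 2 constraints hold, so this profile is not an equilibrium.

1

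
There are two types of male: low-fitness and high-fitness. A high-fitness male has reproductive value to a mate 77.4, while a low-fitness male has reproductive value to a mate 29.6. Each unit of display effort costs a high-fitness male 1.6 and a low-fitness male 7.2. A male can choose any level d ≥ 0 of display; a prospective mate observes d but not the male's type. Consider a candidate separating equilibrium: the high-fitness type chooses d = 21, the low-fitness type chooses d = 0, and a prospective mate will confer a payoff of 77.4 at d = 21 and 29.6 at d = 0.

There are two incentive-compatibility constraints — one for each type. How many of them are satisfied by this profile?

2

Low-fitness type: stay at 0 → 29.6; mimic → 77.4 − 7.2 × 21 = -73.8. IC holds (29.6 ≥ -73.8).
High-fitness type: signal → 77.4 − 1.6 × 21 = 43.8; deviate to 0 → 29.6. IC holds (43.8 ≥ 29.6).
2 of 2 constraints hold, so this is a separating equilibrium.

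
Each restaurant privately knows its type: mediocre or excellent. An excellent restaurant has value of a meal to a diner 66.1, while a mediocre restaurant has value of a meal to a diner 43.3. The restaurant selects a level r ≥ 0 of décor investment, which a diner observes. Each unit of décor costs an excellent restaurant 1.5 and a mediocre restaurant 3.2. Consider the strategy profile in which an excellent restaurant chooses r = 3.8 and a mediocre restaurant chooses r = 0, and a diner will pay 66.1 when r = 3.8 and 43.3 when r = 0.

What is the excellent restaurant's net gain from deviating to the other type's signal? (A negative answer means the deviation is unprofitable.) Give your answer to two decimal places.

-17.10

Playing r = 3.8 the excellent restaurant receives 66.1 − 1.5 × 3.8 = 60.4.
Deviating to r = 0 yields 43.3 instead.
Gain from deviating: 43.3 − 60.4 = -17.10.
The gain is negative, so the excellent type's incentive-compatibility constraint is satisfied.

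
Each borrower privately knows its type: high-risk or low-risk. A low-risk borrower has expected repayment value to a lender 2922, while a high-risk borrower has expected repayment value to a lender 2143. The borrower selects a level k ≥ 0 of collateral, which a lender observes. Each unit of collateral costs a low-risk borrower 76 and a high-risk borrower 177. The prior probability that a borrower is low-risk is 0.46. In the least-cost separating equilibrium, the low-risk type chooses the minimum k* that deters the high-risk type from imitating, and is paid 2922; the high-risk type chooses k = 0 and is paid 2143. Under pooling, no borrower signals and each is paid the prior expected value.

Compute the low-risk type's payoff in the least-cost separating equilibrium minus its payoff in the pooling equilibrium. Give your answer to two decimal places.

86.17

Least-cost separating signal: k* solves 2143 = 2922 − 177·k*, so k* = (2922 − 2143)/177 ≈ 4.4011.
Low-risk type's separating payoff: 2922 − 76 × k* = 2922 − 76 × (2922 − 2143)/177 = 2922 − 59204/177 ≈ 2587.5141.
Pooling payoff: 0.46 × 2922 + 0.54 × 2143 = 2501.34.
Difference: 2587.5141 − 2501.34 = 86.1741, i.e. 86.17 to two decimal places.
The low-risk type prefers to separate.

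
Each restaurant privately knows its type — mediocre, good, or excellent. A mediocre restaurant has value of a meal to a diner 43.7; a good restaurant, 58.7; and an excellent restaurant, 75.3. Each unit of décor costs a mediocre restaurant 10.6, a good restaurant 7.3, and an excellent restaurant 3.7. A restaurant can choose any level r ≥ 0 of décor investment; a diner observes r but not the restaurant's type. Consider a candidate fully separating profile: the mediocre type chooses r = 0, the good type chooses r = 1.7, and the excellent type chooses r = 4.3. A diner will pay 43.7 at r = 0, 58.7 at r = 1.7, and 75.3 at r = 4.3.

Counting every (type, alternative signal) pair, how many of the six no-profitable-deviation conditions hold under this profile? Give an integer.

6

Good (own payoff 58.7 − 7.3×1.7 = 46.29): to r=0 gives 43.7 → no gain ✓; to r=4.3 gives 75.3 − 7.3×4.3 = 43.91 → no gain ✓.
Mediocre (own payoff 43.7): to r=1.7 gives 58.7 − 10.6×1.7 = 40.68 → no gain ✓; to r=4.3 gives 75.3 − 10.6×4.3 = 29.72 → no gain ✓.
Excellent (own payoff 75.3 − 3.7×4.3 = 59.39): to r=0 gives 43.7 → no gain ✓; to r=1.7 gives 58.7 − 3.7×1.7 = 52.41 → no gain ✓.
6 of the 6 constraints hold; this profile is a separating equilibrium.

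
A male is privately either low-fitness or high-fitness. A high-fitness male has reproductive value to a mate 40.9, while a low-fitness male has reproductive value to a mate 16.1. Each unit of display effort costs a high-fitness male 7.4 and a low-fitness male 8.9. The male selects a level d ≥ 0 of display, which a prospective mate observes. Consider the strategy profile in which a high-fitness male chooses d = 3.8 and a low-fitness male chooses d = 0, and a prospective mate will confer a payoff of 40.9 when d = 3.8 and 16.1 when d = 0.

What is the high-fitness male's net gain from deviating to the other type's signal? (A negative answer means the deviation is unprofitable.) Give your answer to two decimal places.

3.32

Playing d = 3.8 the high-fitness male receives 40.9 − 7.4 × 3.8 = 12.78.
Deviating to d = 0 yields 16.1 instead.
Gain from deviating: 16.1 − 12.78 = 3.32.
The gain is positive, so the high-fitness type's incentive-compatibility constraint is violated — this profile is not a separating equilibrium.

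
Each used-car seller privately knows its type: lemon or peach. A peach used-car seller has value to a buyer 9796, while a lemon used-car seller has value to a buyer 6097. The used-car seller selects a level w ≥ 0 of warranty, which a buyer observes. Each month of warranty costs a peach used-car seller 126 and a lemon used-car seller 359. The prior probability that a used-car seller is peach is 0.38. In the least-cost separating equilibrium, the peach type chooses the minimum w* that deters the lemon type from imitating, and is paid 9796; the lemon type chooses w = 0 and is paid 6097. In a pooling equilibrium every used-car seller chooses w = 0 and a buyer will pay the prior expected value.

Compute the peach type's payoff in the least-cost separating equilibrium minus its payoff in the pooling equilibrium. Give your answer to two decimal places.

995.12

Least-cost separating signal: w* solves 6097 = 9796 − 359·w*, so w* = (9796 − 6097)/359 ≈ 10.3036.
Peach type's separating payoff: 9796 − 126 × w* = 9796 − 126 × (9796 − 6097)/359 = 9796 − 466074/359 ≈ 8497.7437.
Pooling payoff: 0.38 × 9796 + 0.62 × 6097 = 7502.62.
Difference: 8497.7437 − 7502.62 = 995.1237, i.e. 995.12 to two decimal places.
The peach type prefers to separate.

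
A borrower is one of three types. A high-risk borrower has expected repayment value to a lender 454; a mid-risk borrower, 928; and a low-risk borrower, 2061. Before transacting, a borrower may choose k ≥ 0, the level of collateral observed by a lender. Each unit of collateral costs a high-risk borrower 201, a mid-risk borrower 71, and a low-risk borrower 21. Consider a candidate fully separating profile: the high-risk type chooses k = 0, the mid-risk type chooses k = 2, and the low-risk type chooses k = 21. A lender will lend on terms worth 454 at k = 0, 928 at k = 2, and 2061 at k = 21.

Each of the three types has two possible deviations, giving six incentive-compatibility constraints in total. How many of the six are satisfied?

Mid-risk (own payoff 928 − 71×2 = 786): to k=0 gives 454 → no gain ✓; to k=21 gives 2061 − 71×21 = 570 → no gain ✓.
Low-risk (own payoff 2061 − 21×21 = 1620): to k=0 gives 454 → no gain ✓; to k=2 gives 928 − 21×2 = 886 → no gain ✓.
High-risk (own payoff 454): to k=2 gives 928 − 201×2 = 526 → profitable ✗; to k=21 gives 2061 − 201×21 = -2160 → no gain ✓.
5 of the 6 constraints hold; not an equilibrium.

5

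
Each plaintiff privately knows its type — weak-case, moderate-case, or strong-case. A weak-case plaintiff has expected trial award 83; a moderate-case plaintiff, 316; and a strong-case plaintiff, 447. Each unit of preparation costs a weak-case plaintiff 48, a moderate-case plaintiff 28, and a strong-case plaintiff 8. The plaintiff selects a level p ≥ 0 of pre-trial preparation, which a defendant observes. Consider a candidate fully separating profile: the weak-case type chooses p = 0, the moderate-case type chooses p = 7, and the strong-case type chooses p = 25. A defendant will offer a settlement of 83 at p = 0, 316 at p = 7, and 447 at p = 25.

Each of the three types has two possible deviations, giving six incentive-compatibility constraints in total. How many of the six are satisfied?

Moderate-case (own payoff 316 − 28×7 = 120): to p=0 gives 83 → no gain ✓; to p=25 gives 447 − 28×25 = -253 → no gain ✓.
Weak-case (own payoff 83): to p=7 gives 316 − 48×7 = -20 → no gain ✓; to p=25 gives 447 − 48×25 = -753 → no gain ✓.
Strong-case (own payoff 447 − 8×25 = 247): to p=0 gives 83 → no gain ✓; to p=7 gives 316 − 8×7 = 260 → profitable ✗.
5 of the 6 constraints hold; not an equilibrium.

5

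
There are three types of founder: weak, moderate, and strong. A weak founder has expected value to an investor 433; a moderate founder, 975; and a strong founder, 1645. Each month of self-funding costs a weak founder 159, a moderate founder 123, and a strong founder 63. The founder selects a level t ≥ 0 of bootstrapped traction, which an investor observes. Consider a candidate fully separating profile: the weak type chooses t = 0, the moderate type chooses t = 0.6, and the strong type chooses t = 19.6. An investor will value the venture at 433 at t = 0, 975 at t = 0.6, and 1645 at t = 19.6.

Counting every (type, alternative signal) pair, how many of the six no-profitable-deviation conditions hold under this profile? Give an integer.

Weak (own payoff 433): to t=0.6 gives 975 − 159×0.6 = 879.6 → profitable ✗; to t=19.6 gives 1645 − 159×19.6 = -1471.4 → no gain ✓.
Strong (own payoff 1645 − 63×19.6 = 410.2): to t=0 gives 433 → profitable ✗; to t=0.6 gives 975 − 63×0.6 = 937.2 → profitable ✗.
Moderate (own payoff 975 − 123×0.6 = 901.2): to t=0 gives 433 → no gain ✓; to t=19.6 gives 1645 − 123×19.6 = -765.8 → no gain ✓.
3 of the 6 constraints hold; not an equilibrium.

3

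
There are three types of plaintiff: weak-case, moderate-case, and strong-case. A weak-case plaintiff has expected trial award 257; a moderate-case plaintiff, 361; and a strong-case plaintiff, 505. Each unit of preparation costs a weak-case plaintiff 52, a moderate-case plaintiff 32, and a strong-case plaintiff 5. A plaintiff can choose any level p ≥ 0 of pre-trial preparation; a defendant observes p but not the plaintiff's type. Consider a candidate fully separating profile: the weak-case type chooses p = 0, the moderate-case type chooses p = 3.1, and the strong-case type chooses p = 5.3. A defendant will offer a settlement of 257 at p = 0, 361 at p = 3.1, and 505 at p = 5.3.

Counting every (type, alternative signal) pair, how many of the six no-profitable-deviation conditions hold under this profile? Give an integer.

5

Strong-case (own payoff 505 − 5×5.3 = 478.5): to p=0 gives 257 → no gain ✓; to p=3.1 gives 361 − 5×3.1 = 345.5 → no gain ✓.
Moderate-case (own payoff 361 − 32×3.1 = 261.8): to p=0 gives 257 → no gain ✓; to p=5.3 gives 505 − 32×5.3 = 335.4 → profitable ✗.
Weak-case (own payoff 257): to p=3.1 gives 361 − 52×3.1 = 199.8 → no gain ✓; to p=5.3 gives 505 − 52×5.3 = 229.4 → no gain ✓.
5 of the 6 constraints hold; not an equilibrium.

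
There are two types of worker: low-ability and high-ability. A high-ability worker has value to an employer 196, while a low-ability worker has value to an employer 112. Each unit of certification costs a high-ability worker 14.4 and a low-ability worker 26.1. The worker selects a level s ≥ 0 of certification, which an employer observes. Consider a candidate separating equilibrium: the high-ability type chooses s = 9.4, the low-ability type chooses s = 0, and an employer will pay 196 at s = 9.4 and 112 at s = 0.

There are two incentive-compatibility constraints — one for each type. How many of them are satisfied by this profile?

1

High-ability type: signal → 196 − 14.4 × 9.4 = 60.64; deviate to 0 → 112. IC fails (60.64 < 112).
Low-ability type: stay at 0 → 112; mimic → 196 − 26.1 × 9.4 = -49.34. IC holds (112 ≥ -49.34).
1 of 2 constraints hold, so this profile is not an equilibrium.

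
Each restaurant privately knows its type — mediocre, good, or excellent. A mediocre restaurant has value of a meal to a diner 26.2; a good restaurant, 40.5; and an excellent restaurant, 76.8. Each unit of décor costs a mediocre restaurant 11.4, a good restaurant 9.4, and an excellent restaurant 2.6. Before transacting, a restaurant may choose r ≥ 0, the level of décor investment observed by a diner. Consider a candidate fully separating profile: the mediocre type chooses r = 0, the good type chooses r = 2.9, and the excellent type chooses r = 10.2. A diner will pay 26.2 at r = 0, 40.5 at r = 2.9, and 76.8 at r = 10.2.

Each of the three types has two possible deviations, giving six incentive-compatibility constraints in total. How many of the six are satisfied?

5

Mediocre (own payoff 26.2): to r=2.9 gives 40.5 − 11.4×2.9 = 7.44 → no gain ✓; to r=10.2 gives 76.8 − 11.4×10.2 = -39.48 → no gain ✓.
Excellent (own payoff 76.8 − 2.6×10.2 = 50.28): to r=0 gives 26.2 → no gain ✓; to r=2.9 gives 40.5 − 2.6×2.9 = 32.96 → no gain ✓.
Good (own payoff 40.5 − 9.4×2.9 = 13.24): to r=0 gives 26.2 → profitable ✗; to r=10.2 gives 76.8 − 9.4×10.2 = -19.08 → no gain ✓.
5 of the 6 constraints hold; not an equilibrium.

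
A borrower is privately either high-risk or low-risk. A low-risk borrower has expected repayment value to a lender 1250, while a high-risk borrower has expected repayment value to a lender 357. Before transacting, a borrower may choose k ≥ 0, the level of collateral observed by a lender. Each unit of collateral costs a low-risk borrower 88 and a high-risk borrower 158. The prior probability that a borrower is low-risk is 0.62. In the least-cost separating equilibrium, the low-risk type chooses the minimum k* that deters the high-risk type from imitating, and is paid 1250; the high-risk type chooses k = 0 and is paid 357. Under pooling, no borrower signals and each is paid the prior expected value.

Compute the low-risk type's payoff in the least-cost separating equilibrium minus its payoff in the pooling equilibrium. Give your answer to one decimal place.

Least-cost separating signal: k* solves 357 = 1250 − 158·k*, so k* = (1250 − 357)/158 ≈ 5.6519.
Low-risk type's separating payoff: 1250 − 88 × k* = 1250 − 88 × (1250 − 357)/158 = 1250 − 78584/158 ≈ 752.633.
Pooling payoff: 0.62 × 1250 + 0.38 × 357 = 910.66.
Difference: 752.633 − 910.66 = -158.027, i.e. -158.0 to one decimal place.
The low-risk type would prefer the pooling outcome.

-158.0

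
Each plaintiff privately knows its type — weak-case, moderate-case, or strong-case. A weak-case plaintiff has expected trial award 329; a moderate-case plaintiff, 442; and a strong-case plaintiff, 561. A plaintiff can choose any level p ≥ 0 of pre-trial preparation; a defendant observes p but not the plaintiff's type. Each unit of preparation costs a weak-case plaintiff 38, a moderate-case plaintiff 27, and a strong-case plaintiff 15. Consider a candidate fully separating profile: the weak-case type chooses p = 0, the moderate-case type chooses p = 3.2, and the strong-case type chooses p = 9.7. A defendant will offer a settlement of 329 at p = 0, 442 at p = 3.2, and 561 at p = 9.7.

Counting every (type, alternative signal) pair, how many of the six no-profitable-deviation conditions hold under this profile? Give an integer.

Weak-case (own payoff 329): to p=3.2 gives 442 − 38×3.2 = 320.4 → no gain ✓; to p=9.7 gives 561 − 38×9.7 = 192.4 → no gain ✓.
Moderate-case (own payoff 442 − 27×3.2 = 355.6): to p=0 gives 329 → no gain ✓; to p=9.7 gives 561 − 27×9.7 = 299.1 → no gain ✓.
Strong-case (own payoff 561 − 15×9.7 = 415.5): to p=0 gives 329 → no gain ✓; to p=3.2 gives 442 − 15×3.2 = 394 → no gain ✓.
6 of the 6 constraints hold; this profile is a separating equilibrium.

6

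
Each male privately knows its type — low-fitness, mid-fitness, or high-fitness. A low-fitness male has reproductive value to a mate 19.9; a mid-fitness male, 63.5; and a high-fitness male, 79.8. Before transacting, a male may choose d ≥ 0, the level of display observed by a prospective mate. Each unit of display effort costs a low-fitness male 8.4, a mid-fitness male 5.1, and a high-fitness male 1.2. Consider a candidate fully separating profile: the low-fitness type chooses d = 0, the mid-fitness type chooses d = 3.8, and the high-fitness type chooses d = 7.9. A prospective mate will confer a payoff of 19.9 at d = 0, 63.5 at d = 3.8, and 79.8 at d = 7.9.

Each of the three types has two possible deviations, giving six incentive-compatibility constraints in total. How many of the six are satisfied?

Mid-fitness (own payoff 63.5 − 5.1×3.8 = 44.12): to d=0 gives 19.9 → no gain ✓; to d=7.9 gives 79.8 − 5.1×7.9 = 39.51 → no gain ✓.
Low-fitness (own payoff 19.9): to d=3.8 gives 63.5 − 8.4×3.8 = 31.58 → profitable ✗; to d=7.9 gives 79.8 − 8.4×7.9 = 13.44 → no gain ✓.
High-fitness (own payoff 79.8 − 1.2×7.9 = 70.32): to d=0 gives 19.9 → no gain ✓; to d=3.8 gives 63.5 − 1.2×3.8 = 58.94 → no gain ✓.
5 of the 6 constraints hold; not an equilibrium.

5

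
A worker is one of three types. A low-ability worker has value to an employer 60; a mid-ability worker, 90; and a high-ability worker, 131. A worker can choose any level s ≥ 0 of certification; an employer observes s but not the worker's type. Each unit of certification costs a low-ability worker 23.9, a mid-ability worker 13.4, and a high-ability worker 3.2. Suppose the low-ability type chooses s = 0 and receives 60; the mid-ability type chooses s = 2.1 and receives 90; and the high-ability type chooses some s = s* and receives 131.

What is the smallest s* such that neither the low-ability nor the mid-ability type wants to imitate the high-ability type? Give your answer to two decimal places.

Low-ability type (on-path payoff 60) won't mimic when 60 ≥ 131 − 23.9·s*, i.e. s* ≥ 2.97.
Mid-ability type (on-path payoff 90 − 13.4×2.1 = 61.86) won't mimic when 61.86 ≥ 131 − 13.4·s*, i.e. s* ≥ 5.16.
Both must hold, so s* = max(2.97, 5.16) = 5.16. The mid-ability type's constraint binds.

5.16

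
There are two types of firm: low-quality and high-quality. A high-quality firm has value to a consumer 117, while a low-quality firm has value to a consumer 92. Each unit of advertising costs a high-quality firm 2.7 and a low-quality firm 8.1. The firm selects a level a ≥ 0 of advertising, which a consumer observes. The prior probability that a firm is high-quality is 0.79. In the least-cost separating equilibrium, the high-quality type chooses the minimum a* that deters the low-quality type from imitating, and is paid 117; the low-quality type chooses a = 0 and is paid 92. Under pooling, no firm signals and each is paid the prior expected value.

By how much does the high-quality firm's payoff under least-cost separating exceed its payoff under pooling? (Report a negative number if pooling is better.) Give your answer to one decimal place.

-3.1

Least-cost separating signal: a* solves 92 = 117 − 8.1·a*, so a* = (117 − 92)/8.1 ≈ 3.0864.
High-quality type's separating payoff: 117 − 2.7 × a* = 117 − 2.7 × (117 − 92)/8.1 = 117 − 67.5/8.1 ≈ 108.667.
Pooling payoff: 0.79 × 117 + 0.21 × 92 = 111.75.
Difference: 108.667 − 111.75 = -3.083, i.e. -3.1 to one decimal place.
The high-quality type would prefer the pooling outcome.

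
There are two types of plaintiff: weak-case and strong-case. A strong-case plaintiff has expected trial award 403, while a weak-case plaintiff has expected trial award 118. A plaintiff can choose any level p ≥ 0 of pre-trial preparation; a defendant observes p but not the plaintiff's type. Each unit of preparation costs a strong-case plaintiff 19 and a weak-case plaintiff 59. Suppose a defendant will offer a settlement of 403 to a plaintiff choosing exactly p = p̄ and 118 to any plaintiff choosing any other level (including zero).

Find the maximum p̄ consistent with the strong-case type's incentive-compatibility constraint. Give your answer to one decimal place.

Choosing p̄ yields the strong-case type 403 − 19·p̄; choosing zero yields 118.
The strong-case type is indifferent at 403 − 19·p̄ = 118, i.e. p̄ = (403 − 118) / 19 = 15.0.
For any p̄ above 15.0 the strong-case type would rather pool at zero, so separation collapses.

15.0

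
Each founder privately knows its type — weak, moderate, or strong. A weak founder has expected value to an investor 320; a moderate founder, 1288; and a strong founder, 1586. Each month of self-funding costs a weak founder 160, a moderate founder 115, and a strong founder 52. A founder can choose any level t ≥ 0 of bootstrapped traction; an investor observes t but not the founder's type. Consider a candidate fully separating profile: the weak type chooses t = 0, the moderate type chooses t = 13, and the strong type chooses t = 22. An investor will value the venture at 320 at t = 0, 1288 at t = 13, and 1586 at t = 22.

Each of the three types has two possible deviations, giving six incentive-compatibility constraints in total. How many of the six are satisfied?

4

Weak (own payoff 320): to t=13 gives 1288 − 160×13 = -792 → no gain ✓; to t=22 gives 1586 − 160×22 = -1934 → no gain ✓.
Moderate (own payoff 1288 − 115×13 = -207): to t=0 gives 320 → profitable ✗; to t=22 gives 1586 − 115×22 = -944 → no gain ✓.
Strong (own payoff 1586 − 52×22 = 442): to t=0 gives 320 → no gain ✓; to t=13 gives 1288 − 52×13 = 612 → profitable ✗.
4 of the 6 constraints hold; not an equilibrium.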